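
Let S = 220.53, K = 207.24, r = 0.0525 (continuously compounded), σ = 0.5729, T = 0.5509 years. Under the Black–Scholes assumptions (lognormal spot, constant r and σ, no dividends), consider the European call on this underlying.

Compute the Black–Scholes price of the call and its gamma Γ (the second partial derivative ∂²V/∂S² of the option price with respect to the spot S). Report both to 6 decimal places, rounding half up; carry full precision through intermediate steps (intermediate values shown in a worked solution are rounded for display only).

σ√T = 0.5729·√0.5509 = 0.425221
d₁ = (ln(S/K) + (r+σ²/2)T) / (σ√T) = (ln(220.53/207.24) + (0.0525+0.5729²/2)·0.5509) / 0.425221 = (0.062156 + 0.119329) / 0.425221 = 0.426801
d₂ = d₁ − σ√T = 0.426801 − 0.425221 = 0.001580
e^{−rT} = e^{−0.0525·0.5509} = 0.971492
N(d₁) = 0.665238,  N(d₂) = 0.500630
Call price V = S·N(d₁) − K·e^{−rT}·N(d₂) = 146.704934 − 100.792894 = 45.912039
φ(d₁) = (1/√(2π))·e^{−d₁²/2} = 0.364212
Γ = φ(d₁) / (S·σ·√T) = 0.003884

price = 45.912039
Γ = 0.003884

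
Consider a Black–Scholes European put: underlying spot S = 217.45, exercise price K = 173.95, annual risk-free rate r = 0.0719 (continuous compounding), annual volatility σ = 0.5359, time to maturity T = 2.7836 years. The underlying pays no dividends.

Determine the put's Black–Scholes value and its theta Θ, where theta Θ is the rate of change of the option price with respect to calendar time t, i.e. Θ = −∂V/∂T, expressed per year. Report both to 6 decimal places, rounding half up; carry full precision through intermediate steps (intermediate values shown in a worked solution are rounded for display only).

price = 30.850934
Θ = -4.109117

σ√T = 0.5359·√2.7836 = 0.894102
d₁ = (ln(S/K) + (r+σ²/2)T) / (σ√T) = (ln(217.45/173.95) + (0.0719+0.5359²/2)·2.7836) / 0.894102 = (0.223201 + 0.599850) / 0.894102 = 0.920534
d₂ = d₁ − σ√T = 0.920534 − 0.894102 = 0.026432
e^{−rT} = e^{−0.0719·2.7836} = 0.818615
N(−d₁) = 0.178647,  N(−d₂) = 0.489457
Put price V = K·e^{−rT}·N(−d₂) − S·N(−d₁) = 69.697714 − 38.846780 = 30.850934
φ(d₁) = (1/√(2π))·e^{−d₁²/2} = 0.261158
Θ = −S·φ(d₁)·σ/(2√T) + r·K·e^{−rT}·N(−d₂) = −9.120383 + 5.011266 = -4.109117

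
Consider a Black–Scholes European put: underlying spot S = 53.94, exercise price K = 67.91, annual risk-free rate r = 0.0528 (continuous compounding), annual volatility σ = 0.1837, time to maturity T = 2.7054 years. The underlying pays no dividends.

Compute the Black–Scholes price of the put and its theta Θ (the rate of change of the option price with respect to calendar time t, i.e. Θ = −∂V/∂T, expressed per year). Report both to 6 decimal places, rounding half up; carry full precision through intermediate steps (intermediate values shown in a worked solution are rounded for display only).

σ√T = 0.1837·√2.7054 = 0.302152
d₁ = (ln(S/K) + (r+σ²/2)T) / (σ√T) = (ln(53.94/67.91) + (0.0528+0.1837²/2)·2.7054) / 0.302152 = (-0.230311 + 0.188493) / 0.302152 = -0.138401
d₂ = d₁ − σ√T = -0.138401 − 0.302152 = -0.440553
e^{−rT} = e^{−0.0528·2.7054} = 0.866888
N(−d₁) = 0.555038,  N(−d₂) = 0.670232
Put price V = K·e^{−rT}·N(−d₂) − S·N(−d₁) = 39.456788 − 29.938762 = 9.518026
φ(d₁) = (1/√(2π))·e^{−d₁²/2} = 0.395140
Θ = −S·φ(d₁)·σ/(2√T) + r·K·e^{−rT}·N(−d₂) = −1.190214 + 2.083318 = 0.893105

price = 9.518026
Θ = 0.893105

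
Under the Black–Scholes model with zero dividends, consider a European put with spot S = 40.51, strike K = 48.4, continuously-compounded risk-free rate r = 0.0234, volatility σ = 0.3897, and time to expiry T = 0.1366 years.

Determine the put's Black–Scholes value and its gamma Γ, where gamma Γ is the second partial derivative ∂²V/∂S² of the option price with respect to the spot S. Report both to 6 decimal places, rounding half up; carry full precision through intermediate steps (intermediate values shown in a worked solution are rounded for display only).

σ√T = 0.3897·√0.1366 = 0.144031
d₁ = (ln(S/K) + (r+σ²/2)T) / (σ√T) = (ln(40.51/48.4) + (0.0234+0.3897²/2)·0.1366) / 0.144031 = (-0.177951 + 0.013569) / 0.144031 = -1.141297
d₂ = d₁ − σ√T = -1.141297 − 0.144031 = -1.285328
e^{−rT} = e^{−0.0234·0.1366} = 0.996809
N(−d₁) = 0.873127,  N(−d₂) = 0.900661
Put price V = K·e^{−rT}·N(−d₂) − S·N(−d₁) = 43.452882 − 35.370368 = 8.082515
φ(d₁) = (1/√(2π))·e^{−d₁²/2} = 0.208000
Γ = φ(d₁) / (S·σ·√T) = 0.035649

price = 8.082515
Γ = 0.035649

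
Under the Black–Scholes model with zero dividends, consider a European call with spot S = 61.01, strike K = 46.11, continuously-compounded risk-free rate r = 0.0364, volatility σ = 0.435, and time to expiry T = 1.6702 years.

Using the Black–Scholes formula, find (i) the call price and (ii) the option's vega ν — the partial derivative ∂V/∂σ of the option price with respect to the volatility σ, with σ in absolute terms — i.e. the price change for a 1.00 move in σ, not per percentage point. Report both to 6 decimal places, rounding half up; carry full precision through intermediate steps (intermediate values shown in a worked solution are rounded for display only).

price = 22.347686
ν = 21.219331

σ√T = 0.435·√1.6702 = 0.562178
d₁ = (ln(S/K) + (r+σ²/2)T) / (σ√T) = (ln(61.01/46.11) + (0.0364+0.435²/2)·1.6702) / 0.562178 = (0.280008 + 0.218817) / 0.562178 = 0.887309
d₂ = d₁ − σ√T = 0.887309 − 0.562178 = 0.325131
e^{−rT} = e^{−0.0364·1.6702} = 0.941016
N(d₁) = 0.812544,  N(d₂) = 0.627459
Call price V = S·N(d₁) − K·e^{−rT}·N(d₂) = 49.573287 − 27.225601 = 22.347686
φ(d₁) = (1/√(2π))·e^{−d₁²/2} = 0.269120
ν = S·φ(d₁)·√T = 21.219331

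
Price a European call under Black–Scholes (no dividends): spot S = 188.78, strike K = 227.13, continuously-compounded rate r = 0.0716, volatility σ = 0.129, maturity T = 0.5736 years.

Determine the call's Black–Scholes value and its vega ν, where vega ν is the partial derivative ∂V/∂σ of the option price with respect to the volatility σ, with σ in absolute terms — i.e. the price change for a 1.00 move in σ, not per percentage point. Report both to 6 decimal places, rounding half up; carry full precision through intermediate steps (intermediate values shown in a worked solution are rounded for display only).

price = 0.617606
ν = 20.702119

σ√T = 0.129·√0.5736 = 0.097700
d₁ = (ln(S/K) + (r+σ²/2)T) / (σ√T) = (ln(188.78/227.13) + (0.0716+0.129²/2)·0.5736) / 0.097700 = (-0.184940 + 0.045842) / 0.097700 = -1.423725
d₂ = d₁ − σ√T = -1.423725 − 0.097700 = -1.521425
e^{−rT} = e^{−0.0716·0.5736} = 0.959762
N(d₁) = 0.077263,  N(d₂) = 0.064077
Call price V = S·N(d₁) − K·e^{−rT}·N(d₂) = 14.585722 − 13.968117 = 0.617606
φ(d₁) = (1/√(2π))·e^{−d₁²/2} = 0.144795
ν = S·φ(d₁)·√T = 20.702119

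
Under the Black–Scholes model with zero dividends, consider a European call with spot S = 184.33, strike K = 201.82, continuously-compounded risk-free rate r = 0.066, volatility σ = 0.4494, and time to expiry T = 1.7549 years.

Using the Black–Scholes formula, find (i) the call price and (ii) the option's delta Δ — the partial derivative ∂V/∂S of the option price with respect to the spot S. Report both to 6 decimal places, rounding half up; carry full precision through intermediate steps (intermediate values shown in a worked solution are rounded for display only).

price = 44.932940
Δ = 0.633054

σ√T = 0.4494·√1.7549 = 0.595332
d₁ = (ln(S/K) + (r+σ²/2)T) / (σ√T) = (ln(184.33/201.82) + (0.066+0.4494²/2)·1.7549) / 0.595332 = (-0.090649 + 0.293034) / 0.595332 = 0.339953
d₂ = d₁ − σ√T = 0.339953 − 0.595332 = -0.255379
e^{−rT} = e^{−0.066·1.7549} = 0.890632
N(d₁) = 0.633054,  N(d₂) = 0.399215
Call price V = S·N(d₁) − K·e^{−rT}·N(d₂) = 116.690854 − 71.757913 = 44.932940
Δ = N(d₁) = 0.633054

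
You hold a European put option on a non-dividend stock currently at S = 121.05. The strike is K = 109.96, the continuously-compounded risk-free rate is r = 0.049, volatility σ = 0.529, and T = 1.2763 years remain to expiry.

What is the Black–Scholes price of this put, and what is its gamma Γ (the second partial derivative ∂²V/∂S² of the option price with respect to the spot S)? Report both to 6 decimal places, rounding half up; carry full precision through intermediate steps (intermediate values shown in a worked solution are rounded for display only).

price = 18.366543
Γ = 0.004703

σ√T = 0.529·√1.2763 = 0.597630
d₁ = (ln(S/K) + (r+σ²/2)T) / (σ√T) = (ln(121.05/109.96) + (0.049+0.529²/2)·1.2763) / 0.597630 = (0.096087 + 0.241119) / 0.597630 = 0.564240
d₂ = d₁ − σ√T = 0.564240 − 0.597630 = -0.033390
e^{−rT} = e^{−0.049·1.2763} = 0.939377
N(−d₁) = 0.286296,  N(−d₂) = 0.513318
Put price V = K·e^{−rT}·N(−d₂) − S·N(−d₁) = 53.022618 − 34.656075 = 18.366543
φ(d₁) = (1/√(2π))·e^{−d₁²/2} = 0.340234
Γ = φ(d₁) / (S·σ·√T) = 0.004703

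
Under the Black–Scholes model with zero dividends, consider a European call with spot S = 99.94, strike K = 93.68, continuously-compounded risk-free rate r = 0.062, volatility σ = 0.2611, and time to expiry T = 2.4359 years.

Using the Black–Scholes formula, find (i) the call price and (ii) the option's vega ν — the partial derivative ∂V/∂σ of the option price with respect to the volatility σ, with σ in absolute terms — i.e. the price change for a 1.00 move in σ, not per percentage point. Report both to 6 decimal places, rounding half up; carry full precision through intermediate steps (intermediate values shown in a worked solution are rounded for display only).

price = 26.224140
ν = 47.563945

σ√T = 0.2611·√2.4359 = 0.407508
d₁ = (ln(S/K) + (r+σ²/2)T) / (σ√T) = (ln(99.94/93.68) + (0.062+0.2611²/2)·2.4359) / 0.407508 = (0.064685 + 0.234057) / 0.407508 = 0.733096
d₂ = d₁ − σ√T = 0.733096 − 0.407508 = 0.325587
e^{−rT} = e^{−0.062·2.4359} = 0.859826
N(d₁) = 0.768250,  N(d₂) = 0.627632
Call price V = S·N(d₁) − K·e^{−rT}·N(d₂) = 76.778900 − 50.554759 = 26.224140
φ(d₁) = (1/√(2π))·e^{−d₁²/2} = 0.304936
ν = S·φ(d₁)·√T = 47.563945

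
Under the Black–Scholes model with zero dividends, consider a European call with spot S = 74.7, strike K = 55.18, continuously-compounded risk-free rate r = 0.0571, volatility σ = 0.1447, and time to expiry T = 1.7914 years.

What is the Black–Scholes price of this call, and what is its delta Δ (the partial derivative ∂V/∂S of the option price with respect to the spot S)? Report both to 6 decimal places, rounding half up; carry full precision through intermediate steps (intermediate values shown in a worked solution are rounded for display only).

σ√T = 0.1447·√1.7914 = 0.193671
d₁ = (ln(S/K) + (r+σ²/2)T) / (σ√T) = (ln(74.7/55.18) + (0.0571+0.1447²/2)·1.7914) / 0.193671 = (0.302880 + 0.121043) / 0.193671 = 2.188880
d₂ = d₁ − σ√T = 2.188880 − 0.193671 = 1.995208
e^{−rT} = e^{−0.0571·1.7914} = 0.902769
N(d₁) = 0.985697,  N(d₂) = 0.976990
Call price V = S·N(d₁) − K·e^{−rT}·N(d₂) = 73.631581 − 48.668533 = 24.963048
Δ = N(d₁) = 0.985697

price = 24.963048
Δ = 0.985697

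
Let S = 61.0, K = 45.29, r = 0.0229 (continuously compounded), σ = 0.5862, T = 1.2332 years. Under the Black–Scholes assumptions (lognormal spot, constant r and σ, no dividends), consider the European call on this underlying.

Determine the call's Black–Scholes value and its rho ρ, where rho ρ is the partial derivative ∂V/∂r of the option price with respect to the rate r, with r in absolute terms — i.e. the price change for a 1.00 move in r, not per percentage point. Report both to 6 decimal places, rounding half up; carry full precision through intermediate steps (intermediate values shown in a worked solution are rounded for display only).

σ√T = 0.5862·√1.2332 = 0.650972
d₁ = (ln(S/K) + (r+σ²/2)T) / (σ√T) = (ln(61.0/45.29) + (0.0229+0.5862²/2)·1.2332) / 0.650972 = (0.297788 + 0.240123) / 0.650972 = 0.826318
d₂ = d₁ − σ√T = 0.826318 − 0.650972 = 0.175346
e^{−rT} = e^{−0.0229·1.2332} = 0.972155
N(d₁) = 0.795688,  N(d₂) = 0.569596
Call price V = S·N(d₁) − K·e^{−rT}·N(d₂) = 48.536982 − 25.078683 = 23.458299
ρ = K·T·e^{−rT}·N(d₂) = 30.927031

price = 23.458299
ρ = 30.927031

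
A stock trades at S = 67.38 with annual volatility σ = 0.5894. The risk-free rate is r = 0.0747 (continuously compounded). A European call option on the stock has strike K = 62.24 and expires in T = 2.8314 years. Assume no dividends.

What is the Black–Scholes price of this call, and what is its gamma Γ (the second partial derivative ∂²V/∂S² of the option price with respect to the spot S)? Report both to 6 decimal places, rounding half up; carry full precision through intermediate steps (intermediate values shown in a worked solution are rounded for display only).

σ√T = 0.5894·√2.8314 = 0.991769
d₁ = (ln(S/K) + (r+σ²/2)T) / (σ√T) = (ln(67.38/62.24) + (0.0747+0.5894²/2)·2.8314) / 0.991769 = (0.079350 + 0.703309) / 0.991769 = 0.789154
d₂ = d₁ − σ√T = 0.789154 − 0.991769 = -0.202615
e^{−rT} = e^{−0.0747·2.8314} = 0.809365
N(d₁) = 0.784989,  N(d₂) = 0.419718
Call price V = S·N(d₁) − K·e^{−rT}·N(d₂) = 52.892567 − 21.143235 = 31.749333
φ(d₁) = (1/√(2π))·e^{−d₁²/2} = 0.292199
Γ = φ(d₁) / (S·σ·√T) = 0.004373

price = 31.749333
Γ = 0.004373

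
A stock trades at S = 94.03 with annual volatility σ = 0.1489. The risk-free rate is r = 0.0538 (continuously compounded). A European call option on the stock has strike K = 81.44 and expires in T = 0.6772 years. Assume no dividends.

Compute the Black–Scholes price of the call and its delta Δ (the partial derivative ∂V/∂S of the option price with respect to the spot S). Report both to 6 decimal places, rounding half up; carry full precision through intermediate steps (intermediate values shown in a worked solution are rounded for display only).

σ√T = 0.1489·√0.6772 = 0.122533
d₁ = (ln(S/K) + (r+σ²/2)T) / (σ√T) = (ln(94.03/81.44) + (0.0538+0.1489²/2)·0.6772) / 0.122533 = (0.143747 + 0.043941) / 0.122533 = 1.531733
d₂ = d₁ − σ√T = 1.531733 − 0.122533 = 1.409200
e^{−rT} = e^{−0.0538·0.6772} = 0.964222
N(d₁) = 0.937206,  N(d₂) = 0.920612
Call price V = S·N(d₁) − K·e^{−rT}·N(d₂) = 88.125462 − 72.292220 = 15.833242
Δ = N(d₁) = 0.937206

price = 15.833242
Δ = 0.937206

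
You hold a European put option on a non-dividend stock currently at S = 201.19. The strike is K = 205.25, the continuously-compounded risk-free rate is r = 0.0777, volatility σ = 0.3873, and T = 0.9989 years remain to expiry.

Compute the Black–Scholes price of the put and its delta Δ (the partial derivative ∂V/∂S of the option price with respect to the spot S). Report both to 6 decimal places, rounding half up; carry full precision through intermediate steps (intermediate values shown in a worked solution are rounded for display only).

price = 24.705225
Δ = -0.366010

σ√T = 0.3873·√0.9989 = 0.387087
d₁ = (ln(S/K) + (r+σ²/2)T) / (σ√T) = (ln(201.19/205.25) + (0.0777+0.3873²/2)·0.9989) / 0.387087 = (-0.019979 + 0.152533) / 0.387087 = 0.342439
d₂ = d₁ − σ√T = 0.342439 − 0.387087 = -0.044648
e^{−rT} = e^{−0.0777·0.9989} = 0.925321
N(−d₁) = 0.366010,  N(−d₂) = 0.517806
Put price V = K·e^{−rT}·N(−d₂) − S·N(−d₁) = 98.342831 − 73.637606 = 24.705225
Δ = −N(−d₁) = -0.366010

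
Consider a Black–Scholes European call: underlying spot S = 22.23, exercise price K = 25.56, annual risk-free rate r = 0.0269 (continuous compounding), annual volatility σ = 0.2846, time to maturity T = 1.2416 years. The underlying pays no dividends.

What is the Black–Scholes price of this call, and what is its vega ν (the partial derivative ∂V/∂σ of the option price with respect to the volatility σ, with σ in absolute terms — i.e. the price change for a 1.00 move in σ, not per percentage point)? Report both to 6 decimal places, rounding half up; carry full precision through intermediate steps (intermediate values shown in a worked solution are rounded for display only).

price = 1.875023
ν = 9.729538

σ√T = 0.2846·√1.2416 = 0.317122
d₁ = (ln(S/K) + (r+σ²/2)T) / (σ√T) = (ln(22.23/25.56) + (0.0269+0.2846²/2)·1.2416) / 0.317122 = (-0.139586 + 0.083682) / 0.317122 = -0.176285
d₂ = d₁ − σ√T = -0.176285 − 0.317122 = -0.493407
e^{−rT} = e^{−0.0269·1.2416} = 0.967153
N(d₁) = 0.430035,  N(d₂) = 0.310863
Call price V = S·N(d₁) − K·e^{−rT}·N(d₂) = 9.559677 − 7.684654 = 1.875023
φ(d₁) = (1/√(2π))·e^{−d₁²/2} = 0.392791
ν = S·φ(d₁)·√T = 9.729538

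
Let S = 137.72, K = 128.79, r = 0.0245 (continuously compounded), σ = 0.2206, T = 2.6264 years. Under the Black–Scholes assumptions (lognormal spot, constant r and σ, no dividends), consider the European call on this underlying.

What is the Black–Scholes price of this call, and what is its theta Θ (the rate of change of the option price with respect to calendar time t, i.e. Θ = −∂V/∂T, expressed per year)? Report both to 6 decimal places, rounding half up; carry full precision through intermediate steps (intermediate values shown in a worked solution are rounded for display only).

σ√T = 0.2206·√2.6264 = 0.357508
d₁ = (ln(S/K) + (r+σ²/2)T) / (σ√T) = (ln(137.72/128.79) + (0.0245+0.2206²/2)·2.6264) / 0.357508 = (0.067039 + 0.128253) / 0.357508 = 0.546260
d₂ = d₁ − σ√T = 0.546260 − 0.357508 = 0.188752
e^{−rT} = e^{−0.0245·2.6264} = 0.937680
N(d₁) = 0.707556,  N(d₂) = 0.574856
Call price V = S·N(d₁) − K·e^{−rT}·N(d₂) = 97.444653 − 69.421810 = 28.022843
φ(d₁) = (1/√(2π))·e^{−d₁²/2} = 0.343648
Θ = −S·φ(d₁)·σ/(2√T) − r·K·e^{−rT}·N(d₂) = −3.221109 − 1.700834 = -4.921944

price = 28.022843
Θ = -4.921944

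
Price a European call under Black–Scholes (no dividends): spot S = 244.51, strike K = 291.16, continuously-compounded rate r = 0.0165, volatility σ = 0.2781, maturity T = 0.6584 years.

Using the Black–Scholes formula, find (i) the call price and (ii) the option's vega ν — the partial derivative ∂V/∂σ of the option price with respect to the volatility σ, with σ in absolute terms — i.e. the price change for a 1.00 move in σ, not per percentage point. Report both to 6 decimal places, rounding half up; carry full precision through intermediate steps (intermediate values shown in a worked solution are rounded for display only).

price = 8.160332
ν = 65.598569

σ√T = 0.2781·√0.6584 = 0.225655
d₁ = (ln(S/K) + (r+σ²/2)T) / (σ√T) = (ln(244.51/291.16) + (0.0165+0.2781²/2)·0.6584) / 0.225655 = (-0.174617 + 0.036324) / 0.225655 = -0.612850
d₂ = d₁ − σ√T = -0.612850 − 0.225655 = -0.838505
e^{−rT} = e^{−0.0165·0.6584} = 0.989195
N(d₁) = 0.269988,  N(d₂) = 0.200873
Call price V = S·N(d₁) − K·e^{−rT}·N(d₂) = 66.014718 − 57.854386 = 8.160332
φ(d₁) = (1/√(2π))·e^{−d₁²/2} = 0.330638
ν = S·φ(d₁)·√T = 65.598569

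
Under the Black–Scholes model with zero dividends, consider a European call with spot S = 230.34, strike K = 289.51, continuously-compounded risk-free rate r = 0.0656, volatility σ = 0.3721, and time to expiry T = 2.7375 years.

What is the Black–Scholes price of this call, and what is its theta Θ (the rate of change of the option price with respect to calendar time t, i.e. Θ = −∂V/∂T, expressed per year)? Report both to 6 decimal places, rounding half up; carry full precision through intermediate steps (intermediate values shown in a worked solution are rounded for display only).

σ√T = 0.3721·√2.7375 = 0.615654
d₁ = (ln(S/K) + (r+σ²/2)T) / (σ√T) = (ln(230.34/289.51) + (0.0656+0.3721²/2)·2.7375) / 0.615654 = (-0.228633 + 0.369095) / 0.615654 = 0.228150
d₂ = d₁ − σ√T = 0.228150 − 0.615654 = -0.387504
e^{−rT} = e^{−0.0656·2.7375} = 0.835621
N(d₁) = 0.590235,  N(d₂) = 0.349192
Call price V = S·N(d₁) − K·e^{−rT}·N(d₂) = 135.954790 − 84.476668 = 51.478121
φ(d₁) = (1/√(2π))·e^{−d₁²/2} = 0.388693
Θ = −S·φ(d₁)·σ/(2√T) − r·K·e^{−rT}·N(d₂) = −10.067670 − 5.541669 = -15.609340

price = 51.478121
Θ = -15.609340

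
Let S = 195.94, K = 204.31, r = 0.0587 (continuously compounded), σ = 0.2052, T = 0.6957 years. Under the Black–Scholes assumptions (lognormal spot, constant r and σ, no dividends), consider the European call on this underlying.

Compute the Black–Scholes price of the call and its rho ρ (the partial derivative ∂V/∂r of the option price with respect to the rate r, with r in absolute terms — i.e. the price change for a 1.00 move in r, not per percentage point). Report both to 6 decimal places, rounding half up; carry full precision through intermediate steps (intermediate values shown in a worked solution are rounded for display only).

σ√T = 0.2052·√0.6957 = 0.171155
d₁ = (ln(S/K) + (r+σ²/2)T) / (σ√T) = (ln(195.94/204.31) + (0.0587+0.2052²/2)·0.6957) / 0.171155 = (-0.041830 + 0.055485) / 0.171155 = 0.079779
d₂ = d₁ − σ√T = 0.079779 − 0.171155 = -0.091375
e^{−rT} = e^{−0.0587·0.6957} = 0.959985
N(d₁) = 0.531794,  N(d₂) = 0.463597
Call price V = S·N(d₁) − K·e^{−rT}·N(d₂) = 104.199629 − 90.927420 = 13.272210
ρ = K·T·e^{−rT}·N(d₂) = 63.258206

price = 13.272210
ρ = 63.258206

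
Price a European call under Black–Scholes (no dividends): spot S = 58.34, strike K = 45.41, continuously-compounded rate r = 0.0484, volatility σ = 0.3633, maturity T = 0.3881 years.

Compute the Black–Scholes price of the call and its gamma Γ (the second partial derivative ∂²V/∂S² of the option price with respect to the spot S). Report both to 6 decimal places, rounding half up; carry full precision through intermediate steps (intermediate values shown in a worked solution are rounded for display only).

σ√T = 0.3633·√0.3881 = 0.226327
d₁ = (ln(S/K) + (r+σ²/2)T) / (σ√T) = (ln(58.34/45.41) + (0.0484+0.3633²/2)·0.3881) / 0.226327 = (0.250556 + 0.044396) / 0.226327 = 1.303208
d₂ = d₁ − σ√T = 1.303208 − 0.226327 = 1.076880
e^{−rT} = e^{−0.0484·0.3881} = 0.981391
N(d₁) = 0.903748,  N(d₂) = 0.859233
Call price V = S·N(d₁) − K·e^{−rT}·N(d₂) = 52.724664 − 38.291707 = 14.432957
φ(d₁) = (1/√(2π))·e^{−d₁²/2} = 0.170655
Γ = φ(d₁) / (S·σ·√T) = 0.012925

price = 14.432957
Γ = 0.012925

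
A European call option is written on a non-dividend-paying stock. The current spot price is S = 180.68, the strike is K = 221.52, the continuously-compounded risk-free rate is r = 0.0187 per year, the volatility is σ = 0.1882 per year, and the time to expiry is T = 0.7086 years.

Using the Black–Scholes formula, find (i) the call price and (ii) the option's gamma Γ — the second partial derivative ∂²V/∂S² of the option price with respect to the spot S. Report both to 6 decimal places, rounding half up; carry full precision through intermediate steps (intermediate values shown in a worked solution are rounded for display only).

price = 1.752955
Γ = 0.007415

σ√T = 0.1882·√0.7086 = 0.158424
d₁ = (ln(S/K) + (r+σ²/2)T) / (σ√T) = (ln(180.68/221.52) + (0.0187+0.1882²/2)·0.7086) / 0.158424 = (-0.203785 + 0.025800) / 0.158424 = -1.123478
d₂ = d₁ − σ√T = -1.123478 − 0.158424 = -1.281901
e^{−rT} = e^{−0.0187·0.7086} = 0.986837
N(d₁) = 0.130617,  N(d₂) = 0.099939
Call price V = S·N(d₁) − K·e^{−rT}·N(d₂) = 23.599940 − 21.846985 = 1.752955
φ(d₁) = (1/√(2π))·e^{−d₁²/2} = 0.212240
Γ = φ(d₁) / (S·σ·√T) = 0.007415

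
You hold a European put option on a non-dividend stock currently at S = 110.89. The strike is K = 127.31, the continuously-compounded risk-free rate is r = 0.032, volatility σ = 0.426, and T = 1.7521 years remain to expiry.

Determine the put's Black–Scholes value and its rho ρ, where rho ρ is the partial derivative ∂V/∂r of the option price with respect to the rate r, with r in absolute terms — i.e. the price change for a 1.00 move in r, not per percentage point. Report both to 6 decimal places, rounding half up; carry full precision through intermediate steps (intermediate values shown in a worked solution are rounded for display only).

price = 30.674080
ρ = -140.342772

σ√T = 0.426·√1.7521 = 0.563883
d₁ = (ln(S/K) + (r+σ²/2)T) / (σ√T) = (ln(110.89/127.31) + (0.032+0.426²/2)·1.7521) / 0.563883 = (-0.138086 + 0.215049) / 0.563883 = 0.136487
d₂ = d₁ − σ√T = 0.136487 − 0.563883 = -0.427396
e^{−rT} = e^{−0.032·1.7521} = 0.945476
N(−d₁) = 0.445718,  N(−d₂) = 0.665454
Put price V = K·e^{−rT}·N(−d₂) − S·N(−d₁) = 80.099750 − 49.425670 = 30.674080
ρ = −K·T·e^{−rT}·N(−d₂) = -140.342772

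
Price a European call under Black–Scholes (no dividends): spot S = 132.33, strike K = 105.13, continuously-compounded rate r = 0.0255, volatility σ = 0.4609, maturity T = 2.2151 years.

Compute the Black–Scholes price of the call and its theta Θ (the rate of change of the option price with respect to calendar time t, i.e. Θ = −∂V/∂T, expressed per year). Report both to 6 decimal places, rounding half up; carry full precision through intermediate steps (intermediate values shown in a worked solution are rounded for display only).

σ√T = 0.4609·√2.2151 = 0.685967
d₁ = (ln(S/K) + (r+σ²/2)T) / (σ√T) = (ln(132.33/105.13) + (0.0255+0.4609²/2)·2.2151) / 0.685967 = (0.230101 + 0.291761) / 0.685967 = 0.760768
d₂ = d₁ − σ√T = 0.760768 − 0.685967 = 0.074800
e^{−rT} = e^{−0.0255·2.2151} = 0.945081
N(d₁) = 0.776602,  N(d₂) = 0.529813
Call price V = S·N(d₁) − K·e^{−rT}·N(d₂) = 102.767753 − 52.640297 = 50.127455
φ(d₁) = (1/√(2π))·e^{−d₁²/2} = 0.298698
Θ = −S·φ(d₁)·σ/(2√T) − r·K·e^{−rT}·N(d₂) = −6.120271 − 1.342328 = -7.462599

price = 50.127455
Θ = -7.462599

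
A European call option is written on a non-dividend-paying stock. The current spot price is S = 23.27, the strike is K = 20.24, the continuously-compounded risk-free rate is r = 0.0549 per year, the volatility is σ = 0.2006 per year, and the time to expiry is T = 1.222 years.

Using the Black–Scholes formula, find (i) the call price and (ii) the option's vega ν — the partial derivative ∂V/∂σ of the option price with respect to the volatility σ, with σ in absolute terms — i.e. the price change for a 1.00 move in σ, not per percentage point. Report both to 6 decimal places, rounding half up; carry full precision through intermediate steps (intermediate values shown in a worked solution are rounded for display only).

price = 4.782529
ν = 5.959903

σ√T = 0.2006·√1.222 = 0.221751
d₁ = (ln(S/K) + (r+σ²/2)T) / (σ√T) = (ln(23.27/20.24) + (0.0549+0.2006²/2)·1.222) / 0.221751 = (0.139504 + 0.091675) / 0.221751 = 1.042513
d₂ = d₁ − σ√T = 1.042513 − 0.221751 = 0.820761
e^{−rT} = e^{−0.0549·1.222} = 0.935113
N(d₁) = 0.851413,  N(d₂) = 0.794109
Call price V = S·N(d₁) − K·e^{−rT}·N(d₂) = 19.812381 − 15.029853 = 4.782529
φ(d₁) = (1/√(2π))·e^{−d₁²/2} = 0.231690
ν = S·φ(d₁)·√T = 5.959903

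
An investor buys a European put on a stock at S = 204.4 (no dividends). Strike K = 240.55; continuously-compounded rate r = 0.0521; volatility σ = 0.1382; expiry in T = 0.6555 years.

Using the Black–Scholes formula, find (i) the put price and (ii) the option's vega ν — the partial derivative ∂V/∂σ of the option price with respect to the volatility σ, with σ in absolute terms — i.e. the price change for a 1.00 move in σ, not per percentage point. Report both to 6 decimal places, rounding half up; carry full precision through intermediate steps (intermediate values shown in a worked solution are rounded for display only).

price = 29.586077
ν = 36.279682

σ√T = 0.1382·√0.6555 = 0.111891
d₁ = (ln(S/K) + (r+σ²/2)T) / (σ√T) = (ln(204.4/240.55) + (0.0521+0.1382²/2)·0.6555) / 0.111891 = (-0.162849 + 0.040411) / 0.111891 = -1.094261
d₂ = d₁ − σ√T = -1.094261 − 0.111891 = -1.206152
e^{−rT} = e^{−0.0521·0.6555} = 0.966425
N(−d₁) = 0.863080,  N(−d₂) = 0.886121
Put price V = K·e^{−rT}·N(−d₂) − S·N(−d₁) = 205.999592 − 176.413515 = 29.586077
φ(d₁) = (1/√(2π))·e^{−d₁²/2} = 0.219228
ν = S·φ(d₁)·√T = 36.279682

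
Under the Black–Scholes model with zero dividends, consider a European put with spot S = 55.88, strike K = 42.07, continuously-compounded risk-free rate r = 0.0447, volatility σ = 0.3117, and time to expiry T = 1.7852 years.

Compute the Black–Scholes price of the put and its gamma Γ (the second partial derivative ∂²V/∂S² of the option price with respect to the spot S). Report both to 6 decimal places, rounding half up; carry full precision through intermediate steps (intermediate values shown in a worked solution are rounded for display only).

price = 2.019405
Γ = 0.009552

σ√T = 0.3117·√1.7852 = 0.416467
d₁ = (ln(S/K) + (r+σ²/2)T) / (σ√T) = (ln(55.88/42.07) + (0.0447+0.3117²/2)·1.7852) / 0.416467 = (0.283872 + 0.166521) / 0.416467 = 1.081461
d₂ = d₁ − σ√T = 1.081461 − 0.416467 = 0.664994
e^{−rT} = e^{−0.0447·1.7852} = 0.923302
N(−d₁) = 0.139746,  N(−d₂) = 0.253027
Put price V = K·e^{−rT}·N(−d₂) − S·N(−d₁) = 9.828418 − 7.809013 = 2.019405
φ(d₁) = (1/√(2π))·e^{−d₁²/2} = 0.222302
Γ = φ(d₁) / (S·σ·√T) = 0.009552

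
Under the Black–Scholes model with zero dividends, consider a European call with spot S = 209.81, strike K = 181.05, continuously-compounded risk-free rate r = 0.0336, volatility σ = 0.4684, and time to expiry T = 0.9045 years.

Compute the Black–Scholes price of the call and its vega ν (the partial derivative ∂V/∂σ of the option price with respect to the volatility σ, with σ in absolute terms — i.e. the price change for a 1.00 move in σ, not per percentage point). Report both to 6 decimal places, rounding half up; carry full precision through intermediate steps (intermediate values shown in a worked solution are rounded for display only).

price = 53.676917
ν = 65.607645

σ√T = 0.4684·√0.9045 = 0.445473
d₁ = (ln(S/K) + (r+σ²/2)T) / (σ√T) = (ln(209.81/181.05) + (0.0336+0.4684²/2)·0.9045) / 0.445473 = (0.147429 + 0.129614) / 0.445473 = 0.621909
d₂ = d₁ − σ√T = 0.621909 − 0.445473 = 0.176436
e^{−rT} = e^{−0.0336·0.9045} = 0.970066
N(d₁) = 0.732999,  N(d₂) = 0.570024
Call price V = S·N(d₁) − K·e^{−rT}·N(d₂) = 153.790519 − 100.113601 = 53.676917
φ(d₁) = (1/√(2π))·e^{−d₁²/2} = 0.328794
ν = S·φ(d₁)·√T = 65.607645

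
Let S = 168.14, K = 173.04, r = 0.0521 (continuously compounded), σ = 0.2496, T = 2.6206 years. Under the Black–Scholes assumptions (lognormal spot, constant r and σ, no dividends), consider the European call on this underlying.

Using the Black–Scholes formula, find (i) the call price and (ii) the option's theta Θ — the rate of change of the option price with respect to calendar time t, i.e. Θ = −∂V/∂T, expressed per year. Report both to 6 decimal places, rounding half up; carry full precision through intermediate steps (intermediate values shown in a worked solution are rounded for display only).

price = 35.027159
Θ = -8.768542

σ√T = 0.2496·√2.6206 = 0.404059
d₁ = (ln(S/K) + (r+σ²/2)T) / (σ√T) = (ln(168.14/173.04) + (0.0521+0.2496²/2)·2.6206) / 0.404059 = (-0.028726 + 0.218165) / 0.404059 = 0.468841
d₂ = d₁ − σ√T = 0.468841 − 0.404059 = 0.064781
e^{−rT} = e^{−0.0521·2.6206} = 0.872377
N(d₁) = 0.680408,  N(d₂) = 0.525826
Call price V = S·N(d₁) − K·e^{−rT}·N(d₂) = 114.403838 − 79.376679 = 35.027159
φ(d₁) = (1/√(2π))·e^{−d₁²/2} = 0.357420
Θ = −S·φ(d₁)·σ/(2√T) − r·K·e^{−rT}·N(d₂) = −4.633017 − 4.135525 = -8.768542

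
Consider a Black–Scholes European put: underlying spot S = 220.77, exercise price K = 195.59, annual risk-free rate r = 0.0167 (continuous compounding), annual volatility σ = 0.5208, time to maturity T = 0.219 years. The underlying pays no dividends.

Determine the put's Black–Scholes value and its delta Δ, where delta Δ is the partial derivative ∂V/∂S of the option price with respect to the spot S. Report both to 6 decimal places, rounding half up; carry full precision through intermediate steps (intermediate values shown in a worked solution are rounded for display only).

σ√T = 0.5208·√0.219 = 0.243721
d₁ = (ln(S/K) + (r+σ²/2)T) / (σ√T) = (ln(220.77/195.59) + (0.0167+0.5208²/2)·0.219) / 0.243721 = (0.121101 + 0.033357) / 0.243721 = 0.633749
d₂ = d₁ − σ√T = 0.633749 − 0.243721 = 0.390028
e^{−rT} = e^{−0.0167·0.219} = 0.996349
N(−d₁) = 0.263122,  N(−d₂) = 0.348258
Put price V = K·e^{−rT}·N(−d₂) − S·N(−d₁) = 67.867073 − 58.089482 = 9.777591
Δ = −N(−d₁) = -0.263122

price = 9.777591
Δ = -0.263122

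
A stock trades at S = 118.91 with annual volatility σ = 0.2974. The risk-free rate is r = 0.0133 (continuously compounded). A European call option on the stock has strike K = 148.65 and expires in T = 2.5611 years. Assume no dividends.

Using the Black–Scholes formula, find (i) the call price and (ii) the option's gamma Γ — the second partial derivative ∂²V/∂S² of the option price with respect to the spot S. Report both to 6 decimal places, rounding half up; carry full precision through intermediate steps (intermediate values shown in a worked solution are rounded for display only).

price = 14.196641
Γ = 0.006960

σ√T = 0.2974·√2.5611 = 0.475942
d₁ = (ln(S/K) + (r+σ²/2)T) / (σ√T) = (ln(118.91/148.65) + (0.0133+0.2974²/2)·2.5611) / 0.475942 = (-0.223228 + 0.147323) / 0.475942 = -0.159483
d₂ = d₁ − σ√T = -0.159483 − 0.475942 = -0.635425
e^{−rT} = e^{−0.0133·2.5611} = 0.966511
N(d₁) = 0.436644,  N(d₂) = 0.262576
Call price V = S·N(d₁) − K·e^{−rT}·N(d₂) = 51.921376 − 37.724736 = 14.196641
φ(d₁) = (1/√(2π))·e^{−d₁²/2} = 0.393901
Γ = φ(d₁) / (S·σ·√T) = 0.006960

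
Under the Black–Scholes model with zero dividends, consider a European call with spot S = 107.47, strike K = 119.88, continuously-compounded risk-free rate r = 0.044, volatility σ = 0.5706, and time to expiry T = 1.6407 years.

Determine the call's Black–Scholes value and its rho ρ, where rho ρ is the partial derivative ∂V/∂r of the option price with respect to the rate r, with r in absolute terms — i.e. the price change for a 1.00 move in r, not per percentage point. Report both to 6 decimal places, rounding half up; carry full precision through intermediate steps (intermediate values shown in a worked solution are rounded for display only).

σ√T = 0.5706·√1.6407 = 0.730880
d₁ = (ln(S/K) + (r+σ²/2)T) / (σ√T) = (ln(107.47/119.88) + (0.044+0.5706²/2)·1.6407) / 0.730880 = (-0.109280 + 0.339284) / 0.730880 = 0.314695
d₂ = d₁ − σ√T = 0.314695 − 0.730880 = -0.416185
e^{−rT} = e^{−0.044·1.6407} = 0.930353
N(d₁) = 0.623503,  N(d₂) = 0.338637
Call price V = S·N(d₁) − K·e^{−rT}·N(d₂) = 67.007908 − 37.768459 = 29.239449
ρ = K·T·e^{−rT}·N(d₂) = 61.966710

price = 29.239449
ρ = 61.966710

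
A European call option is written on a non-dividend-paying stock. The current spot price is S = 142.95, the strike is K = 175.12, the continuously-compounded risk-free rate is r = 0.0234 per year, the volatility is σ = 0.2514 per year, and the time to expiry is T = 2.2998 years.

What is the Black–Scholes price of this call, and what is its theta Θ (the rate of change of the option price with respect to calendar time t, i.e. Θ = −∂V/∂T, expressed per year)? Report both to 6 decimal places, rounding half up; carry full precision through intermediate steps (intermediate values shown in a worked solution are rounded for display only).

price = 13.591319
Θ = -5.721360

σ√T = 0.2514·√2.2998 = 0.381250
d₁ = (ln(S/K) + (r+σ²/2)T) / (σ√T) = (ln(142.95/175.12) + (0.0234+0.2514²/2)·2.2998) / 0.381250 = (-0.202977 + 0.126491) / 0.381250 = -0.200617
d₂ = d₁ − σ√T = -0.200617 − 0.381250 = -0.581867
e^{−rT} = e^{−0.0234·2.2998} = 0.947607
N(d₁) = 0.420499,  N(d₂) = 0.280328
Call price V = S·N(d₁) − K·e^{−rT}·N(d₂) = 60.110341 − 46.519022 = 13.591319
φ(d₁) = (1/√(2π))·e^{−d₁²/2} = 0.390994
Θ = −S·φ(d₁)·σ/(2√T) − r·K·e^{−rT}·N(d₂) = −4.632814 − 1.088545 = -5.721360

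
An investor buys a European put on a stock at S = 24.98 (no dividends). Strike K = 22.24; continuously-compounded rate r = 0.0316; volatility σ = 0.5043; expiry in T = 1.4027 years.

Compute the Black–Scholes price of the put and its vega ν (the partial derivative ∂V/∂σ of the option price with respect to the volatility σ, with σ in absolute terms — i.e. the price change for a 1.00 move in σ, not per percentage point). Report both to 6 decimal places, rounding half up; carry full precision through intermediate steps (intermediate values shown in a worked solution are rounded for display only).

σ√T = 0.5043·√1.4027 = 0.597271
d₁ = (ln(S/K) + (r+σ²/2)T) / (σ√T) = (ln(24.98/22.24) + (0.0316+0.5043²/2)·1.4027) / 0.597271 = (0.116183 + 0.222692) / 0.597271 = 0.567372
d₂ = d₁ − σ√T = 0.567372 − 0.597271 = -0.029899
e^{−rT} = e^{−0.0316·1.4027} = 0.956643
N(−d₁) = 0.285231,  N(−d₂) = 0.511926
Put price V = K·e^{−rT}·N(−d₂) − S·N(−d₁) = 10.891607 − 7.125066 = 3.766541
φ(d₁) = (1/√(2π))·e^{−d₁²/2} = 0.339632
ν = S·φ(d₁)·√T = 10.048075

price = 3.766541
ν = 10.048075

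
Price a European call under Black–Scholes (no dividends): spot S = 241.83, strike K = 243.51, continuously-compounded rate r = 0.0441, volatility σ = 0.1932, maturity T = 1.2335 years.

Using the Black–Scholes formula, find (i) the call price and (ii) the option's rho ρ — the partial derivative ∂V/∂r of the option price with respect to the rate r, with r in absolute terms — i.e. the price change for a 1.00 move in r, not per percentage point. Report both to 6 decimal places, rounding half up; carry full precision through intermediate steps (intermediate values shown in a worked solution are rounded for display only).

price = 26.278843
ρ = 155.138561

σ√T = 0.1932·√1.2335 = 0.214574
d₁ = (ln(S/K) + (r+σ²/2)T) / (σ√T) = (ln(241.83/243.51) + (0.0441+0.1932²/2)·1.2335) / 0.214574 = (-0.006923 + 0.077418) / 0.214574 = 0.328536
d₂ = d₁ − σ√T = 0.328536 − 0.214574 = 0.113963
e^{−rT} = e^{−0.0441·1.2335} = 0.947056
N(d₁) = 0.628747,  N(d₂) = 0.545366
Call price V = S·N(d₁) − K·e^{−rT}·N(d₂) = 152.049869 − 125.771026 = 26.278843
ρ = K·T·e^{−rT}·N(d₂) = 155.138561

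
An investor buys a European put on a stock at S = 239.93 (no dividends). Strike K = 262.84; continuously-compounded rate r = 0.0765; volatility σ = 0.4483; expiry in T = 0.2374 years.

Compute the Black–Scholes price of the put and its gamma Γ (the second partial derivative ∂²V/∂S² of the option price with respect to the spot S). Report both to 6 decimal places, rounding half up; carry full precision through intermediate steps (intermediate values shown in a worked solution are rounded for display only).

σ√T = 0.4483·√0.2374 = 0.218428
d₁ = (ln(S/K) + (r+σ²/2)T) / (σ√T) = (ln(239.93/262.84) + (0.0765+0.4483²/2)·0.2374) / 0.218428 = (-0.091198 + 0.042017) / 0.218428 = -0.225162
d₂ = d₁ − σ√T = -0.225162 − 0.218428 = -0.443590
e^{−rT} = e^{−0.0765·0.2374} = 0.982003
N(−d₁) = 0.589073,  N(−d₂) = 0.671330
Put price V = K·e^{−rT}·N(−d₂) − S·N(−d₁) = 173.276855 − 141.336337 = 31.940518
φ(d₁) = (1/√(2π))·e^{−d₁²/2} = 0.388957
Γ = φ(d₁) / (S·σ·√T) = 0.007422

price = 31.940518
Γ = 0.007422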